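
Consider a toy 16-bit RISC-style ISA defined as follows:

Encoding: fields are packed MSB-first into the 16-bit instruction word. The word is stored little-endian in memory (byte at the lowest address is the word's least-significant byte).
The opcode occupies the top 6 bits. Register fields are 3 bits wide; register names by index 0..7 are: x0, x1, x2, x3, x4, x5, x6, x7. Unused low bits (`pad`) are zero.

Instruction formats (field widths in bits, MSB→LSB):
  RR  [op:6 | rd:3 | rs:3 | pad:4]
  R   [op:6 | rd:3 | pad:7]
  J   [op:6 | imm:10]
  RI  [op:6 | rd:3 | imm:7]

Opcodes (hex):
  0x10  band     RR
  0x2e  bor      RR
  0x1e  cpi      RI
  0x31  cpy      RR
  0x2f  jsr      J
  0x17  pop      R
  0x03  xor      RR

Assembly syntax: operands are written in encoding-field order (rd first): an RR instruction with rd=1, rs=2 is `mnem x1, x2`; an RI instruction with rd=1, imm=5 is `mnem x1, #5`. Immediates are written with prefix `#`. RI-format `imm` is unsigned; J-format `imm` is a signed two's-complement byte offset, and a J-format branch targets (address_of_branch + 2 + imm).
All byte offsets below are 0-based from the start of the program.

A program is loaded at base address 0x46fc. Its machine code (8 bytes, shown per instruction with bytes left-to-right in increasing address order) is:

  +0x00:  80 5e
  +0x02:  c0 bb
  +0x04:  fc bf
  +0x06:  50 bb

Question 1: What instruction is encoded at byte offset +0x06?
off 0x06: read 50 bb as little → 0xbb50
  opcode bits[15:10]=0x2e: bor/RR
  rd: (w>>7)&0x7=0x6 → x6
  rs: (w>>4)&0x7=0x5 → x5

bor x6, x5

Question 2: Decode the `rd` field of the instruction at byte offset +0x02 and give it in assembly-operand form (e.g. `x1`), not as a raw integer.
x7

off 0x02: read c0 bb as little → 0xbbc0
  top 6b → 0x2e → bor [RR]
  [9:7] rd=7 = x7
  [6:4] rs=4 = x4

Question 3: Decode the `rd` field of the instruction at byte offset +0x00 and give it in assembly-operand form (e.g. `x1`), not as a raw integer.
x5

off 0x00: read 80 5e as little → 0x5e80
  opcode bits[15:10]=0x17: pop/R
  rd@[9:7]=0x5 ⇒ x5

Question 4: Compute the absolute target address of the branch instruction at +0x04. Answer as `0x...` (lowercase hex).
[04] fc bf → 0xbffc
  top 6b → 0x2f → jsr [J]
  imm@[9:0]=0x3fc (s10→-4) ⇒ #-4
  target = base 0x46fc + off 0x04 + 2 + imm -4 = 0x46fe

0x46fe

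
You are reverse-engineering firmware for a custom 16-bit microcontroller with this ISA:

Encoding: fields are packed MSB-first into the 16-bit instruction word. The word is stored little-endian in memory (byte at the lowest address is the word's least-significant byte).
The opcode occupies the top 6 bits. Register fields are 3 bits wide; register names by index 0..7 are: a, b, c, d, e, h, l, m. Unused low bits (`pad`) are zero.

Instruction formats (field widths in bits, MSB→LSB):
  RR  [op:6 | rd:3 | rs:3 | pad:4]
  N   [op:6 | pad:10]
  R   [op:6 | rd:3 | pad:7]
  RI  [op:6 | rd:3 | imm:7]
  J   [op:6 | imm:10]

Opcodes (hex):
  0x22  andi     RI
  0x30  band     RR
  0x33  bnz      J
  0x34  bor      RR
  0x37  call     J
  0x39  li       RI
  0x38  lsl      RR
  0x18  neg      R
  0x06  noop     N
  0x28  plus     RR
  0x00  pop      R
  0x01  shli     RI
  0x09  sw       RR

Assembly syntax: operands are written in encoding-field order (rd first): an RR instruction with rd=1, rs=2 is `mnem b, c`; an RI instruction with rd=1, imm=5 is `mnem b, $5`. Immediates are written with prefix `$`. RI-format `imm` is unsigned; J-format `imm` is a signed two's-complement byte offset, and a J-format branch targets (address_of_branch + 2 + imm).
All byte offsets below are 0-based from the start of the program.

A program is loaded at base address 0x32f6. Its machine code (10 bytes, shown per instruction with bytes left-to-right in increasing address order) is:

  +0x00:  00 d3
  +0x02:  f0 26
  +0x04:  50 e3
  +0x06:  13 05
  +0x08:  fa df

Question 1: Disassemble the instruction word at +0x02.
sw h, m

off 0x02: read f0 26 as little → 0x26f0
  op=0x26f0>>10=0x9 ⇒ sw (RR)
  [9:7] rd=5 = h
  [6:4] rs=7 = m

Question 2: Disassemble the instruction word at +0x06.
shli c, $19

[06] 13 05 → 0x0513
  op=0x0513>>10=0x1 ⇒ shli (RI)
  [9:7] rd=2 = c
  [6:0] imm=19 = $19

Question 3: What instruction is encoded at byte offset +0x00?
off 0x00: read 00 d3 as little → 0xd300
  opcode bits[15:10]=0x34: bor/RR
  rd: (w>>7)&0x7=0x6 → l
  rs: (w>>4)&0x7=0x0 → a

bor l, a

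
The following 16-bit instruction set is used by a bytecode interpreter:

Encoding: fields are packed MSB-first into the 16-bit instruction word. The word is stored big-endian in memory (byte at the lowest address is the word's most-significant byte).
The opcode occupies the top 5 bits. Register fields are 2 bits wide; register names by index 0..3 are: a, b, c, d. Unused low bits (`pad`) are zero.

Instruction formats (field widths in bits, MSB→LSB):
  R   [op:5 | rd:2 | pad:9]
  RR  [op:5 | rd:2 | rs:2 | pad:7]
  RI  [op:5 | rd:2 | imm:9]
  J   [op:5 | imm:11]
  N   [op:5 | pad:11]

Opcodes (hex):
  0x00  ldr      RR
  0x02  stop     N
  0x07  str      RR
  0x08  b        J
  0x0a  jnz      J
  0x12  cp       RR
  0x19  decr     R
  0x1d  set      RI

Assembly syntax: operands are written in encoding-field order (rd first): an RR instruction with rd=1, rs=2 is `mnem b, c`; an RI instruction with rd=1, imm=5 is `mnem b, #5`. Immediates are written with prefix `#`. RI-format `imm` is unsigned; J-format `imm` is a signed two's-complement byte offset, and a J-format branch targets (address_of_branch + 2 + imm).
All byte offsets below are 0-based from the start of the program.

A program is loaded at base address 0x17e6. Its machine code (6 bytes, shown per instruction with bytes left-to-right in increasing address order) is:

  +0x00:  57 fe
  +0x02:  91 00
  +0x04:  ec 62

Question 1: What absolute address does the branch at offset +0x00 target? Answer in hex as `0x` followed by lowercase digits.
0x17e6

[00] 57 fe → 0x57fe
  top 5b → 0xa → jnz [J]
  [10:0] imm=2046 (s11→-2) = #-2
  target = base 0x17e6 + off 0x00 + 2 + imm -2 = 0x17e6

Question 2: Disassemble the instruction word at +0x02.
cp a, c

+0x02: 91 00 ⇒ word 0x9100 (big)
  op=0x9100>>11=0x12 ⇒ cp (RR)
  rd@[10:9]=0x0 ⇒ a
  rs@[8:7]=0x2 ⇒ c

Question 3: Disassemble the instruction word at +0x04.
set c, #98

@+04  big-endian(ec 62) = 0xec62
  op=0xec62>>11=0x1d ⇒ set (RI)
  rd@[10:9]=0x2 ⇒ c
  imm@[8:0]=0x62 ⇒ #98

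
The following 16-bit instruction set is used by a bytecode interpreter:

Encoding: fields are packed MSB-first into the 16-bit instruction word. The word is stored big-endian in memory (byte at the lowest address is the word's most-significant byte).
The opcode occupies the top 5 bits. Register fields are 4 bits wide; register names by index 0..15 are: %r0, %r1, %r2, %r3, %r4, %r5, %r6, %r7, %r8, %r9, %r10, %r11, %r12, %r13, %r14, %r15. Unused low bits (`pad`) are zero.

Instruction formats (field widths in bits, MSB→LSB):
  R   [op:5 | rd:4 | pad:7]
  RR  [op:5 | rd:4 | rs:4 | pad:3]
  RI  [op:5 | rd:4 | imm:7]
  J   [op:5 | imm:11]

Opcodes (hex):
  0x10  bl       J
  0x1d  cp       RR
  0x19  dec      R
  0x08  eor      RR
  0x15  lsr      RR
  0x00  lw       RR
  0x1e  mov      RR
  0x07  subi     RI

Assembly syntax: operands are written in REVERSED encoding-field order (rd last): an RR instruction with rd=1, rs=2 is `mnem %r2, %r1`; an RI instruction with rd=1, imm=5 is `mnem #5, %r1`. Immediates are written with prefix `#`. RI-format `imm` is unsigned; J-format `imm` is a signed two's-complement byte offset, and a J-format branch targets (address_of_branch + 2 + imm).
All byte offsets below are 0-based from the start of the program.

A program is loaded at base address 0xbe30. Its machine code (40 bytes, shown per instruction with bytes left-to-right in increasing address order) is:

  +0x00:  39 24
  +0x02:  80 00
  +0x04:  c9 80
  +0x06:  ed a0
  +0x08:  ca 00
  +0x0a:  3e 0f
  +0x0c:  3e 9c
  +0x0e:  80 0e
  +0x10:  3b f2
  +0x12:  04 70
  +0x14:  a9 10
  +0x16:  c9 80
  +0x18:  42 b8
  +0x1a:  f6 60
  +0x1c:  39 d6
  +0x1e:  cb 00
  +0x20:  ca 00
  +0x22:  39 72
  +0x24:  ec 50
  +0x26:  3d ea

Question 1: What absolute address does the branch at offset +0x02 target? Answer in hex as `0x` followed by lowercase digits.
off 0x02: read 80 00 as big → 0x8000
  op=0x8000>>11=0x10 ⇒ bl (J)
  imm: (w>>0)&0x7ff=0x0 → #0
  target = base 0xbe30 + off 0x02 + 2 + imm 0 = 0xbe34

0xbe34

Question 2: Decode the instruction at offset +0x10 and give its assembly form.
[10] 3b f2 → 0x3bf2
  top 5b → 0x7 → subi [RI]
  rd: (w>>7)&0xf=0x7 → %r7
  imm: (w>>0)&0x7f=0x72 → #114

subi #114, %r7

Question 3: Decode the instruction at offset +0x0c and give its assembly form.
subi #28, %r13

@+0c  big-endian(3e 9c) = 0x3e9c
  top 5b → 0x7 → subi [RI]
  [10:7] rd=13 = %r13
  [6:0] imm=28 = #28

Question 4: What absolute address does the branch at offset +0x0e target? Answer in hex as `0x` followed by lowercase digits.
0xbe4e

off 0x0e: read 80 0e as big → 0x800e
  top 5b → 0x10 → bl [J]
  imm: (w>>0)&0x7ff=0xe → #14
  target = base 0xbe30 + off 0x0e + 2 + imm 14 = 0xbe4e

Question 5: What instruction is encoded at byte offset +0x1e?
[1e] cb 00 → 0xcb00
  opcode bits[15:11]=0x19: dec/R
  [10:7] rd=6 = %r6

dec %r6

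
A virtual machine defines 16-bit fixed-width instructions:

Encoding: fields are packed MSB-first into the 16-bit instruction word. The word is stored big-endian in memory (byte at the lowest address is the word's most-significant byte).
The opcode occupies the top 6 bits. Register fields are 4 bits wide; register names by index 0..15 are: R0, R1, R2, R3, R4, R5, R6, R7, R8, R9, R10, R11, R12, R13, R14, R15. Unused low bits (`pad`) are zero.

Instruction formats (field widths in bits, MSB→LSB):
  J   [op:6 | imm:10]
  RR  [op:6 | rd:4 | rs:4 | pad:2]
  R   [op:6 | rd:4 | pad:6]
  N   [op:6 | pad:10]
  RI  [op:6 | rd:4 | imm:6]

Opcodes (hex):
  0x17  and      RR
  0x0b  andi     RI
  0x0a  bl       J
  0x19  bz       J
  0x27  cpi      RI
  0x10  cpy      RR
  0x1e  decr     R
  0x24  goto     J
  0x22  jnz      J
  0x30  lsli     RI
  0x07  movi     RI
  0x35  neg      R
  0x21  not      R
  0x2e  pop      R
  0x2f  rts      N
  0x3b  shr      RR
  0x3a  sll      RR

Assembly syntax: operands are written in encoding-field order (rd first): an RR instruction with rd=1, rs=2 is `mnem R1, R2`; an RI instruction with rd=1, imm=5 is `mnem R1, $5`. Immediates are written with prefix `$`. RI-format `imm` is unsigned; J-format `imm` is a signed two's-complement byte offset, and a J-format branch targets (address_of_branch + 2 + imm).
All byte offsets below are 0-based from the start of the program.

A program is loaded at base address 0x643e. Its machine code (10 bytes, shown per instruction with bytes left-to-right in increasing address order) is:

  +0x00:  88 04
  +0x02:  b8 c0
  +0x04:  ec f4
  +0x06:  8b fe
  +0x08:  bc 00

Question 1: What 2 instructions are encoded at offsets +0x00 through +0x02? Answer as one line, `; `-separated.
jnz $4; pop R3

off 0x00: read 88 04 as big → 0x8804
  opcode bits[15:10]=0x22: jnz/J
  imm@[9:0]=0x4 ⇒ $4
off 0x02: read b8 c0 as big → 0xb8c0
  opcode bits[15:10]=0x2e: pop/R
  rd@[9:6]=0x3 ⇒ R3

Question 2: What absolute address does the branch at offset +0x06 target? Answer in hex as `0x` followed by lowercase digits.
+0x06: 8b fe ⇒ word 0x8bfe (big)
  op=0x8bfe>>10=0x22 ⇒ jnz (J)
  [9:0] imm=1022 (s10→-2) = $-2
  target = base 0x643e + off 0x06 + 2 + imm -2 = 0x6444

0x6444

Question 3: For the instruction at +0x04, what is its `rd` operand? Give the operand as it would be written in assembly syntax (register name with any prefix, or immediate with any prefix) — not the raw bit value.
R3

[04] ec f4 → 0xecf4
  opcode bits[15:10]=0x3b: shr/RR
  rd: (w>>6)&0xf=0x3 → R3
  rs: (w>>2)&0xf=0xd → R13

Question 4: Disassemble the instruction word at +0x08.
[08] bc 00 → 0xbc00
  top 6b → 0x2f → rts [N]

rts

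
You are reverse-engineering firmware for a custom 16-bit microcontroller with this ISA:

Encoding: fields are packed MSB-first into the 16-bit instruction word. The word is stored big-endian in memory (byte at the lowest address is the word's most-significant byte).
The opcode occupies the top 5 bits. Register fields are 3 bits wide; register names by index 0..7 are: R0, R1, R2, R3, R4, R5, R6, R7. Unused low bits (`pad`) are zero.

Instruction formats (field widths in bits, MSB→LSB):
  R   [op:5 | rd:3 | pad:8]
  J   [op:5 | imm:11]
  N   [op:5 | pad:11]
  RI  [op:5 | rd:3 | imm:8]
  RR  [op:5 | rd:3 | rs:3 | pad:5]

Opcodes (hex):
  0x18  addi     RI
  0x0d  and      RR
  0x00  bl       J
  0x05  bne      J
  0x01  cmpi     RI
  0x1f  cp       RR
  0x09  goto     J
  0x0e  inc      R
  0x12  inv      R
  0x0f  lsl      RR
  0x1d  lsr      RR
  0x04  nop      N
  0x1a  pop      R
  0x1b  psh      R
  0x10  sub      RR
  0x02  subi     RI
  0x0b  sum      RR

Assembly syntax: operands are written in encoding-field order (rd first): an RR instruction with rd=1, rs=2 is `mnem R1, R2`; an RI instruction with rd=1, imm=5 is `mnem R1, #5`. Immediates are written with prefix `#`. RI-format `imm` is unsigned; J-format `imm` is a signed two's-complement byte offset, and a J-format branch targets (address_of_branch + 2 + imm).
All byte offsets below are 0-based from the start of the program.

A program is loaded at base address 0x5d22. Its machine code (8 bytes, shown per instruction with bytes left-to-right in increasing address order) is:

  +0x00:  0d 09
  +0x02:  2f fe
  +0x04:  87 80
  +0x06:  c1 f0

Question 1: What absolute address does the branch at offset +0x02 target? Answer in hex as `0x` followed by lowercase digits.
0x5d24

+0x02: 2f fe ⇒ word 0x2ffe (big)
  op=0x2ffe>>11=0x5 ⇒ bne (J)
  [10:0] imm=2046 (s11→-2) = #-2
  target = base 0x5d22 + off 0x02 + 2 + imm -2 = 0x5d24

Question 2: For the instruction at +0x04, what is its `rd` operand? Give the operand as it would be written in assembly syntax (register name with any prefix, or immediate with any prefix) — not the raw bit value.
+0x04: 87 80 ⇒ word 0x8780 (big)
  top 5b → 0x10 → sub [RR]
  rd: (w>>8)&0x7=0x7 → R7
  rs: (w>>5)&0x7=0x4 → R4

R7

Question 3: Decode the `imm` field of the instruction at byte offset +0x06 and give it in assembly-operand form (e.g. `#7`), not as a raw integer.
+0x06: c1 f0 ⇒ word 0xc1f0 (big)
  opcode bits[15:11]=0x18: addi/RI
  [10:8] rd=1 = R1
  [7:0] imm=240 = #240

#240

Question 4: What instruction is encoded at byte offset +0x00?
@+00  big-endian(0d 09) = 0x0d09
  top 5b → 0x1 → cmpi [RI]
  [10:8] rd=5 = R5
  [7:0] imm=9 = #9

cmpi R5, #9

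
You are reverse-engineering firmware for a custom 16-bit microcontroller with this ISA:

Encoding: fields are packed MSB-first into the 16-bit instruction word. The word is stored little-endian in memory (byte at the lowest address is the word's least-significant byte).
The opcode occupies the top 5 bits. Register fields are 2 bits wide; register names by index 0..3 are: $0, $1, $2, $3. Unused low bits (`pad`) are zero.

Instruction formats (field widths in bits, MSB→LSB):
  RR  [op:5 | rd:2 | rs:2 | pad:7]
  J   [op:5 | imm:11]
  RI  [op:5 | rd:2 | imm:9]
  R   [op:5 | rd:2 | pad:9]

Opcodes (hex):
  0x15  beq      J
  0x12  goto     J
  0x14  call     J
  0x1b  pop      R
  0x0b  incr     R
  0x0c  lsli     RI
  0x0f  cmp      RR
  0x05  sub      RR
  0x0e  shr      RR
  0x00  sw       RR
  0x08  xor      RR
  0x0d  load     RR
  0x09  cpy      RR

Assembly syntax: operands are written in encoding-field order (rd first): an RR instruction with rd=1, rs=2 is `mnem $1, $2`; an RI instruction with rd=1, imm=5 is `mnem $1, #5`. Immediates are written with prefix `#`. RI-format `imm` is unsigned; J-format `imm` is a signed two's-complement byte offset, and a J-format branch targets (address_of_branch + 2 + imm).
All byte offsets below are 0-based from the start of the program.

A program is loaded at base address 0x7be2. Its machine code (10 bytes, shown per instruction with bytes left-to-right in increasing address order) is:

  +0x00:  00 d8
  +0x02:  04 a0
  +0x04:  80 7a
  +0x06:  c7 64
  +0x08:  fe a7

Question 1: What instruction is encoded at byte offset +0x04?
cmp $1, $1

@+04  little-endian(80 7a) = 0x7a80
  op=0x7a80>>11=0xf ⇒ cmp (RR)
  rd: (w>>9)&0x3=0x1 → $1
  rs: (w>>7)&0x3=0x1 → $1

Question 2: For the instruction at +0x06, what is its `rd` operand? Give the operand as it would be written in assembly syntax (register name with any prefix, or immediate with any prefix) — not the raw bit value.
off 0x06: read c7 64 as little → 0x64c7
  op=0x64c7>>11=0xc ⇒ lsli (RI)
  rd: (w>>9)&0x3=0x2 → $2
  imm: (w>>0)&0x1ff=0xc7 → #199

$2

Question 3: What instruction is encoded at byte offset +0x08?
+0x08: fe a7 ⇒ word 0xa7fe (little)
  top 5b → 0x14 → call [J]
  imm: (w>>0)&0x7ff=0x7fe (s11→-2) → #-2

call #-2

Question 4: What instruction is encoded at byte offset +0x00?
pop $0

off 0x00: read 00 d8 as little → 0xd800
  top 5b → 0x1b → pop [R]
  rd: (w>>9)&0x3=0x0 → $0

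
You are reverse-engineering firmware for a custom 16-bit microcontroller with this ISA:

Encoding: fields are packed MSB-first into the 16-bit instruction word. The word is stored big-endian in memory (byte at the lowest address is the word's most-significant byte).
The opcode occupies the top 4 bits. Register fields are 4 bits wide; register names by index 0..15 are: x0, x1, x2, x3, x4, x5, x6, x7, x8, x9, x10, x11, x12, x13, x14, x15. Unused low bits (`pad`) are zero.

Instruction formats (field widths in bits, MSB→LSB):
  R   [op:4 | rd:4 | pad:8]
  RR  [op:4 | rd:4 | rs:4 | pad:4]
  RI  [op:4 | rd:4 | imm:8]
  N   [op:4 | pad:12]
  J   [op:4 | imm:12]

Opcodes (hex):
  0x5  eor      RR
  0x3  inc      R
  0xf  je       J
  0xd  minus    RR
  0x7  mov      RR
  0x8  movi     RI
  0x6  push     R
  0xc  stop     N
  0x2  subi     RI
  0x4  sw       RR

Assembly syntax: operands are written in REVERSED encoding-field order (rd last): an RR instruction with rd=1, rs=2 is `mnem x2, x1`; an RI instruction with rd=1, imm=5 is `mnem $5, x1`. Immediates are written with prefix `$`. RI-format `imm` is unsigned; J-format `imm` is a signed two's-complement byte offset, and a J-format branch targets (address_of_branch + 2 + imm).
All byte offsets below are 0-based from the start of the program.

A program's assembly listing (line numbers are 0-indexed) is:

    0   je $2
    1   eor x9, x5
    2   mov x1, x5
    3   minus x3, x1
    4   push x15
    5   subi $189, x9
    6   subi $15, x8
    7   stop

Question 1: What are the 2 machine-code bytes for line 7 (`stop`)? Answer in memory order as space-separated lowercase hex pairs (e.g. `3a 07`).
c0 00

line 7 (stop): pack op=0xc:4|pad=0:12 = 0xc000; big→ c0 00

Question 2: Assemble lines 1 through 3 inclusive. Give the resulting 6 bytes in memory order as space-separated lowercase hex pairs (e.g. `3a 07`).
L1: eor op=0x5:4|rd=5:4|rs=9:4|pad=0:4 ⇒ 0x5590 ⇒ big 55 90
L2: mov op=0x7:4|rd=5:4|rs=1:4|pad=0:4 ⇒ 0x7510 ⇒ big 75 10
L3: minus op=0xd:4|rd=1:4|rs=3:4|pad=0:4 ⇒ 0xd130 ⇒ big d1 30

55 90 75 10 d1 30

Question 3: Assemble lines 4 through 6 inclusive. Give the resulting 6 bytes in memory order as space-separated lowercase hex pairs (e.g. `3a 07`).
6f 00 29 bd 28 0f

line 4 (push): pack op=0x6:4|rd=15:4|pad=0:8 = 0x6f00; big→ 6f 00
line 5 (subi): pack op=0x2:4|rd=9:4|imm=189:8 = 0x29bd; big→ 29 bd
line 6 (subi): pack op=0x2:4|rd=8:4|imm=15:8 = 0x280f; big→ 28 0f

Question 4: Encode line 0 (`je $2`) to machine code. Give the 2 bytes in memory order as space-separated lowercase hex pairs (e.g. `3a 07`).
line 0 (je): pack op=0xf:4|imm=2:12 = 0xf002; big→ f0 02

f0 02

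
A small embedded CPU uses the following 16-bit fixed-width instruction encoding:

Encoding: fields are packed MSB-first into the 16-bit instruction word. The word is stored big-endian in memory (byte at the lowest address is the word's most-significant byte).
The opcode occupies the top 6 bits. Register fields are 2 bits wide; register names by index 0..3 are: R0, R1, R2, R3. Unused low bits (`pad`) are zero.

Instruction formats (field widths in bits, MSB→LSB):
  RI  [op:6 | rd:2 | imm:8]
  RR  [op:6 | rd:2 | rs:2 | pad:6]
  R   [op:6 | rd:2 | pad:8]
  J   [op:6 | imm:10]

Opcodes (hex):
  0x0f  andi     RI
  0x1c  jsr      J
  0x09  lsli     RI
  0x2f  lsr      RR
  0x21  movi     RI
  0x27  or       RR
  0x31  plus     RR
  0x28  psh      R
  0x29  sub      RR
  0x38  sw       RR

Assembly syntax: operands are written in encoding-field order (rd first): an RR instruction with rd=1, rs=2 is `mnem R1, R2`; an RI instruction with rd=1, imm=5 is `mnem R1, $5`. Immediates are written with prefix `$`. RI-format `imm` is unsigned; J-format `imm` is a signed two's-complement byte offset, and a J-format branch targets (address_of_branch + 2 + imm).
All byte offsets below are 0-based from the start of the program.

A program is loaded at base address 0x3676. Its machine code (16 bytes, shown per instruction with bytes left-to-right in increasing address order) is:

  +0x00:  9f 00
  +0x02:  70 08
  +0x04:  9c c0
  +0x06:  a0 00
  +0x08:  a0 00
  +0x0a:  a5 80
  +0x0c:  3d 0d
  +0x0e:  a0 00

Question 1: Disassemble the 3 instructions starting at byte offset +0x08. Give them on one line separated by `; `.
psh R0; sub R1, R2; andi R1, $13

@+08  big-endian(a0 00) = 0xa000
  top 6b → 0x28 → psh [R]
  rd: (w>>8)&0x3=0x0 → R0
@+0a  big-endian(a5 80) = 0xa580
  top 6b → 0x29 → sub [RR]
  rd: (w>>8)&0x3=0x1 → R1
  rs: (w>>6)&0x3=0x2 → R2
@+0c  big-endian(3d 0d) = 0x3d0d
  top 6b → 0xf → andi [RI]
  rd: (w>>8)&0x3=0x1 → R1
  imm: (w>>0)&0xff=0xd → $13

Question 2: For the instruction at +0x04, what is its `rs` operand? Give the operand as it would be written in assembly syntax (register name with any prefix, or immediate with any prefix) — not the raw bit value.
off 0x04: read 9c c0 as big → 0x9cc0
  op=0x9cc0>>10=0x27 ⇒ or (RR)
  rd: (w>>8)&0x3=0x0 → R0
  rs: (w>>6)&0x3=0x3 → R3

R3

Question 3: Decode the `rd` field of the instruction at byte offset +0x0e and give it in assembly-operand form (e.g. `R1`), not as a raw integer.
off 0x0e: read a0 00 as big → 0xa000
  opcode bits[15:10]=0x28: psh/R
  [9:8] rd=0 = R0

R0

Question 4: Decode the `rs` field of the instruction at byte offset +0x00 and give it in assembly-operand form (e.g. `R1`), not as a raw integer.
@+00  big-endian(9f 00) = 0x9f00
  opcode bits[15:10]=0x27: or/RR
  [9:8] rd=3 = R3
  [7:6] rs=0 = R0

R0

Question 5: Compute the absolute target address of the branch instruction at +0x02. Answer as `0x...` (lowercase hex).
0x3682

+0x02: 70 08 ⇒ word 0x7008 (big)
  opcode bits[15:10]=0x1c: jsr/J
  imm: (w>>0)&0x3ff=0x8 → $8
  target = base 0x3676 + off 0x02 + 2 + imm 8 = 0x3682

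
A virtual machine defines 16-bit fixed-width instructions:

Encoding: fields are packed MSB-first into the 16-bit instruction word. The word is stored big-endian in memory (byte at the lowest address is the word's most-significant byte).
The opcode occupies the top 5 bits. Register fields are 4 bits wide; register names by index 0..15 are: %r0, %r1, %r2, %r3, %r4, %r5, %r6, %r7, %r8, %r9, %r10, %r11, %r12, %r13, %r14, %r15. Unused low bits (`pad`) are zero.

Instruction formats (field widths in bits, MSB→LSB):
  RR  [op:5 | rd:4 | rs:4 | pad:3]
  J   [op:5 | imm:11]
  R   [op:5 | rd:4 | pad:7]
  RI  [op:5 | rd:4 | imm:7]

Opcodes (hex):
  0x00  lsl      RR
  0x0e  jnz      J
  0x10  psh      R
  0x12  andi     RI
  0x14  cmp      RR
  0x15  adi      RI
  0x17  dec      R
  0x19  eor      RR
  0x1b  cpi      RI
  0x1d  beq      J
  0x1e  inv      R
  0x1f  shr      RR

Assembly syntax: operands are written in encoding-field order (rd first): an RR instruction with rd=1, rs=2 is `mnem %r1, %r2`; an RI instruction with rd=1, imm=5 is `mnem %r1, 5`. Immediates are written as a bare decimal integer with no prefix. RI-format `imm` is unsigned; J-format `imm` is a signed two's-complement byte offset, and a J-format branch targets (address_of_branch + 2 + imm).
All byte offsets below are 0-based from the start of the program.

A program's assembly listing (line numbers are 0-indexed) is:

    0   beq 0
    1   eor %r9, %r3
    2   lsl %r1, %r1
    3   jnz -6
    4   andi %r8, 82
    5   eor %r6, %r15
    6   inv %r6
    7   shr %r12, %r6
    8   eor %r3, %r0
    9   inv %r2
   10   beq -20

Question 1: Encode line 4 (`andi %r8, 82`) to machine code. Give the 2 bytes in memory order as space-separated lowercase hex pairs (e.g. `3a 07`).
L4: andi op=0x12:5|rd=8:4|imm=82:7 ⇒ 0x9452 ⇒ big 94 52

94 52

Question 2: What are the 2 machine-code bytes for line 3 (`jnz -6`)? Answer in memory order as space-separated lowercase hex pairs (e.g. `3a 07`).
77 fa

line 3 (jnz): pack op=0xe:5|imm=-6:11 = 0x77fa; big→ 77 fa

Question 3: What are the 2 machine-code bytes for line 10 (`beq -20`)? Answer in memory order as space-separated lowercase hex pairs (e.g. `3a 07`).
ef ec

line 10 (beq): pack op=0x1d:5|imm=-20:11 = 0xefec; big→ ef ec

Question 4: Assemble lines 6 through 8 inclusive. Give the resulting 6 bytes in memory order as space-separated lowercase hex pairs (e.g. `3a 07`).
f3 00 fe 30 c9 80

L6: inv op=0x1e:5|rd=6:4|pad=0:7 ⇒ 0xf300 ⇒ big f3 00
L7: shr op=0x1f:5|rd=12:4|rs=6:4|pad=0:3 ⇒ 0xfe30 ⇒ big fe 30
L8: eor op=0x19:5|rd=3:4|rs=0:4|pad=0:3 ⇒ 0xc980 ⇒ big c9 80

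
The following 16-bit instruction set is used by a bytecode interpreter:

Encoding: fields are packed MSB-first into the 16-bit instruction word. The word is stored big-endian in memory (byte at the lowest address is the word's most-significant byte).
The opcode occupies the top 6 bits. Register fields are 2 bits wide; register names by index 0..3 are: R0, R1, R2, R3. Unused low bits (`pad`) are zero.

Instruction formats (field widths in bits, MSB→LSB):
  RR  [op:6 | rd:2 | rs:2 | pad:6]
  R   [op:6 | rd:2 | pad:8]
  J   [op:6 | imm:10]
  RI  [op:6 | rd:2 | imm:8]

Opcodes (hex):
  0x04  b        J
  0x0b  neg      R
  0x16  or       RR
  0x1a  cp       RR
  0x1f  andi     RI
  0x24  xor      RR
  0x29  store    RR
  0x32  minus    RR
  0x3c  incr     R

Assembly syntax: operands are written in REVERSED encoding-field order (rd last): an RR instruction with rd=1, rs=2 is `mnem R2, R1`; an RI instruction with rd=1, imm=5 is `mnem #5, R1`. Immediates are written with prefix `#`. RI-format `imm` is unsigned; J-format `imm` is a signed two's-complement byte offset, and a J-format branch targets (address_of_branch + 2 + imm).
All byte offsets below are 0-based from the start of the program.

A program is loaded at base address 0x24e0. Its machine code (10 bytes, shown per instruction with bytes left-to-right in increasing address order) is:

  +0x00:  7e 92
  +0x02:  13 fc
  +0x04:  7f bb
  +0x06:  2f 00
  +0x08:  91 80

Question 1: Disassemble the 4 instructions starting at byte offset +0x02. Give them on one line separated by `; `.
b #-4; andi #187, R3; neg R3; xor R2, R1

off 0x02: read 13 fc as big → 0x13fc
  op=0x13fc>>10=0x4 ⇒ b (J)
  imm@[9:0]=0x3fc (s10→-4) ⇒ #-4
off 0x04: read 7f bb as big → 0x7fbb
  op=0x7fbb>>10=0x1f ⇒ andi (RI)
  rd@[9:8]=0x3 ⇒ R3
  imm@[7:0]=0xbb ⇒ #187
off 0x06: read 2f 00 as big → 0x2f00
  op=0x2f00>>10=0xb ⇒ neg (R)
  rd@[9:8]=0x3 ⇒ R3
off 0x08: read 91 80 as big → 0x9180
  op=0x9180>>10=0x24 ⇒ xor (RR)
  rd@[9:8]=0x1 ⇒ R1
  rs@[7:6]=0x2 ⇒ R2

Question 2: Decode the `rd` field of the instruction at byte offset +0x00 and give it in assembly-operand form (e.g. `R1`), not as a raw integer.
R2

[00] 7e 92 → 0x7e92
  opcode bits[15:10]=0x1f: andi/RI
  rd@[9:8]=0x2 ⇒ R2
  imm@[7:0]=0x92 ⇒ #146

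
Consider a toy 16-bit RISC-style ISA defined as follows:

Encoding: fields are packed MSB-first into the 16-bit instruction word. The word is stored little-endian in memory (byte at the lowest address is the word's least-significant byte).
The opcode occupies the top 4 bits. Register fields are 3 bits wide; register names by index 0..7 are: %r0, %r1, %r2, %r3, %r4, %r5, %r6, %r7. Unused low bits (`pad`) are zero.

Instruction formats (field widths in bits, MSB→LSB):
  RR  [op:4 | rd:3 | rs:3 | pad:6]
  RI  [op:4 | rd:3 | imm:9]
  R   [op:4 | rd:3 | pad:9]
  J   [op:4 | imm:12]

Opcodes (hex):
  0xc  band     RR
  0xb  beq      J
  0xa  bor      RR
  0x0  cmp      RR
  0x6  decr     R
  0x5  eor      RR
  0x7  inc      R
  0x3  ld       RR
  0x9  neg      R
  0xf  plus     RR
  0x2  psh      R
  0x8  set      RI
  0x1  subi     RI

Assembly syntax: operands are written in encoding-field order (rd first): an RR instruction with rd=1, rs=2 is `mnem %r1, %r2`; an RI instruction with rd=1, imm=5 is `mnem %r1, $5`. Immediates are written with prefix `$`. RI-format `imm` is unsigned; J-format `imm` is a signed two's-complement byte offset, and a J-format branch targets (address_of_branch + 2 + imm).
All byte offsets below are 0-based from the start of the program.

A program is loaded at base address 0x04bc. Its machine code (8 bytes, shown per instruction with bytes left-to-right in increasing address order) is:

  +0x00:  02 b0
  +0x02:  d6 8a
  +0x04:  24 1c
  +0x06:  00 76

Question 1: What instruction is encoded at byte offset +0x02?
@+02  little-endian(d6 8a) = 0x8ad6
  opcode bits[15:12]=0x8: set/RI
  rd@[11:9]=0x5 ⇒ %r5
  imm@[8:0]=0xd6 ⇒ $214

set %r5, $214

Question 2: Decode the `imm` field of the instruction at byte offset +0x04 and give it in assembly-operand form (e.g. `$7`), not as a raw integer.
$36

+0x04: 24 1c ⇒ word 0x1c24 (little)
  top 4b → 0x1 → subi [RI]
  rd: (w>>9)&0x7=0x6 → %r6
  imm: (w>>0)&0x1ff=0x24 → $36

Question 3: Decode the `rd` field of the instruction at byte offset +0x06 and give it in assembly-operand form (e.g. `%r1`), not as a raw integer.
%r3

[06] 00 76 → 0x7600
  op=0x7600>>12=0x7 ⇒ inc (R)
  rd@[11:9]=0x3 ⇒ %r3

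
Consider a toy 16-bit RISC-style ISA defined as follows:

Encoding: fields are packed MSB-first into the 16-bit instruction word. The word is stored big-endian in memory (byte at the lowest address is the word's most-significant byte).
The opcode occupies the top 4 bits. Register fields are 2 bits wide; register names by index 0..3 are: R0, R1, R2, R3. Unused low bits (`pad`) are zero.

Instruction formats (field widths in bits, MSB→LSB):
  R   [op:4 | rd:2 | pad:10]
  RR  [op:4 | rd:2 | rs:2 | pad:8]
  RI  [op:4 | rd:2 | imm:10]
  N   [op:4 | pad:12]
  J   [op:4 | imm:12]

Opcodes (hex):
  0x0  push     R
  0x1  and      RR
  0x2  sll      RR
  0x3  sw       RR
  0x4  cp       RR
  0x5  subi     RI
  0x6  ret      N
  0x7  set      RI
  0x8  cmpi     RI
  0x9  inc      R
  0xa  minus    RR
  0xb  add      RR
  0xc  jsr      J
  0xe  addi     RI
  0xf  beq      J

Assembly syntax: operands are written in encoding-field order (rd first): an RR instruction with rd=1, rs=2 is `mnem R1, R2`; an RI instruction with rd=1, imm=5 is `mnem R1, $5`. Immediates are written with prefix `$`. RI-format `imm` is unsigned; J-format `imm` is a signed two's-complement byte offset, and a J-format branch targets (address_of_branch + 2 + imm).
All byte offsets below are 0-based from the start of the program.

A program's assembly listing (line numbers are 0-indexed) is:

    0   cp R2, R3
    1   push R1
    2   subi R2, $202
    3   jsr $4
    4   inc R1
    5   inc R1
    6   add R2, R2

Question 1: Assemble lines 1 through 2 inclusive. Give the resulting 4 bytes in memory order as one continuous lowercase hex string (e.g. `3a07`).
1. push fields op=0x0:4|rd=1:2|pad=0:10 → word 0400h → 04 00
2. subi fields op=0x5:4|rd=2:2|imm=202:10 → word 58cah → 58 ca

040058ca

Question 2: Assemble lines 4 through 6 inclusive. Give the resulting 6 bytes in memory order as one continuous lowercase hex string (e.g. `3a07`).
94009400ba00

line 4 (inc): pack op=0x9:4|rd=1:2|pad=0:10 = 0x9400; big→ 94 00
line 5 (inc): pack op=0x9:4|rd=1:2|pad=0:10 = 0x9400; big→ 94 00
line 6 (add): pack op=0xb:4|rd=2:2|rs=2:2|pad=0:8 = 0xba00; big→ ba 00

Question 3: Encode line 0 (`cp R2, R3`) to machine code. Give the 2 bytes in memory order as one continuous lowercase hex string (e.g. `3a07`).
4b00

0. cp fields op=0x4:4|rd=2:2|rs=3:2|pad=0:8 → word 4b00h → 4b 00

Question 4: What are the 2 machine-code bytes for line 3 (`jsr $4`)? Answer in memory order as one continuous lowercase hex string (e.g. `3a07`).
L3: jsr op=0xc:4|imm=4:12 ⇒ 0xc004 ⇒ big c0 04

c004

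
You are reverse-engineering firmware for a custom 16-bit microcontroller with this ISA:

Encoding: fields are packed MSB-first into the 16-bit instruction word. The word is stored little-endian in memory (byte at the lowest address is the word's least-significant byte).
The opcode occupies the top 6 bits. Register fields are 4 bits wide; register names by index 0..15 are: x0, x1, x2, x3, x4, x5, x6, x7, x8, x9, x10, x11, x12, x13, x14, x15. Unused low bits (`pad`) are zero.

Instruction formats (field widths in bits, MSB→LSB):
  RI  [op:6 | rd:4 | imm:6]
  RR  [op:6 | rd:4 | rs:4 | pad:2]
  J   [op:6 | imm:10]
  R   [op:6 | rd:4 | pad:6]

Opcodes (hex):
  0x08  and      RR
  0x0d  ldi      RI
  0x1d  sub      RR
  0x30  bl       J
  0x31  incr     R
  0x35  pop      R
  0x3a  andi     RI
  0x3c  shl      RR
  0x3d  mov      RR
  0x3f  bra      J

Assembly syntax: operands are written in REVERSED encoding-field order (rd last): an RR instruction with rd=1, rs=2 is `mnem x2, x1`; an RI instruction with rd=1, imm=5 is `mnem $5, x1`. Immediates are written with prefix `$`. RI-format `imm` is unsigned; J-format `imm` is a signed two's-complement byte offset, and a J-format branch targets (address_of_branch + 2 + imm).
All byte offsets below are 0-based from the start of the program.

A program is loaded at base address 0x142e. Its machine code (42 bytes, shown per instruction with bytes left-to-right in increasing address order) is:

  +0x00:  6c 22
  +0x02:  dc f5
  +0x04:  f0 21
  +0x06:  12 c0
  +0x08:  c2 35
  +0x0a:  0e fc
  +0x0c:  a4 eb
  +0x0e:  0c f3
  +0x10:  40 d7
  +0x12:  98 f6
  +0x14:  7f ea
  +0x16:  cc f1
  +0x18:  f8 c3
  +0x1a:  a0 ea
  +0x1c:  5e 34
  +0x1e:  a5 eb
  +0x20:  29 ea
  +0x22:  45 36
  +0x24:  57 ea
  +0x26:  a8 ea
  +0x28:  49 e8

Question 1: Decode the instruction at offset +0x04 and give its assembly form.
+0x04: f0 21 ⇒ word 0x21f0 (little)
  op=0x21f0>>10=0x8 ⇒ and (RR)
  rd: (w>>6)&0xf=0x7 → x7
  rs: (w>>2)&0xf=0xc → x12

and x12, x7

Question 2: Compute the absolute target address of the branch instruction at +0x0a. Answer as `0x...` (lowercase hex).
0x1448

+0x0a: 0e fc ⇒ word 0xfc0e (little)
  top 6b → 0x3f → bra [J]
  imm: (w>>0)&0x3ff=0xe → $14
  target = base 0x142e + off 0x0a + 2 + imm 14 = 0x1448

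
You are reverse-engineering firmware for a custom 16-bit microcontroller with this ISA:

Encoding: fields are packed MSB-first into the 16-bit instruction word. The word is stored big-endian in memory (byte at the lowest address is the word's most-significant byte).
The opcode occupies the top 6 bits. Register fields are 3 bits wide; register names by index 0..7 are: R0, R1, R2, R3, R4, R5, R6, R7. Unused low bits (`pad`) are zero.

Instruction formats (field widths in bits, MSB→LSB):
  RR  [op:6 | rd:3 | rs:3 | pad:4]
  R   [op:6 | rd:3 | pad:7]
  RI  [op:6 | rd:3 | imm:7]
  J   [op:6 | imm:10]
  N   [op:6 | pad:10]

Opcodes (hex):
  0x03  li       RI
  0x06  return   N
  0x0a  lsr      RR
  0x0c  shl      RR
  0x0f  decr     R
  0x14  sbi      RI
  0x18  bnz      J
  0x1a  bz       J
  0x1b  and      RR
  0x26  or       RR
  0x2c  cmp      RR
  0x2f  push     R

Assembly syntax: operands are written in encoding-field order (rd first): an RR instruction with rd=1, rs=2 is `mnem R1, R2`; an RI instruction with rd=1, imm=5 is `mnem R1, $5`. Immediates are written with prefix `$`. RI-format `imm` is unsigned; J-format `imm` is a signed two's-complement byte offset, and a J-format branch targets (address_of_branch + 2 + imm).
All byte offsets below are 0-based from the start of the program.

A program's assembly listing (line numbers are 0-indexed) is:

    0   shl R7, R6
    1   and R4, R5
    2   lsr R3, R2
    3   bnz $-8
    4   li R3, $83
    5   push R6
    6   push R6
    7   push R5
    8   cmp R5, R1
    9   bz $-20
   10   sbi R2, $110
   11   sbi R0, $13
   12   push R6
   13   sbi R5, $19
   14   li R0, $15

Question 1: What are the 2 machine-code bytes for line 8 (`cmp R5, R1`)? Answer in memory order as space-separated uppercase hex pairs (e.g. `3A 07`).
L8: cmp op=0x2c:6|rd=5:3|rs=1:3|pad=0:4 ⇒ 0xb290 ⇒ big b2 90

B2 90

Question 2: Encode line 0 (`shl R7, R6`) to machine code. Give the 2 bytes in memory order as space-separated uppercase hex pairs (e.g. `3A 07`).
line 0 (shl): pack op=0xc:6|rd=7:3|rs=6:3|pad=0:4 = 0x33e0; big→ 33 e0

33 E0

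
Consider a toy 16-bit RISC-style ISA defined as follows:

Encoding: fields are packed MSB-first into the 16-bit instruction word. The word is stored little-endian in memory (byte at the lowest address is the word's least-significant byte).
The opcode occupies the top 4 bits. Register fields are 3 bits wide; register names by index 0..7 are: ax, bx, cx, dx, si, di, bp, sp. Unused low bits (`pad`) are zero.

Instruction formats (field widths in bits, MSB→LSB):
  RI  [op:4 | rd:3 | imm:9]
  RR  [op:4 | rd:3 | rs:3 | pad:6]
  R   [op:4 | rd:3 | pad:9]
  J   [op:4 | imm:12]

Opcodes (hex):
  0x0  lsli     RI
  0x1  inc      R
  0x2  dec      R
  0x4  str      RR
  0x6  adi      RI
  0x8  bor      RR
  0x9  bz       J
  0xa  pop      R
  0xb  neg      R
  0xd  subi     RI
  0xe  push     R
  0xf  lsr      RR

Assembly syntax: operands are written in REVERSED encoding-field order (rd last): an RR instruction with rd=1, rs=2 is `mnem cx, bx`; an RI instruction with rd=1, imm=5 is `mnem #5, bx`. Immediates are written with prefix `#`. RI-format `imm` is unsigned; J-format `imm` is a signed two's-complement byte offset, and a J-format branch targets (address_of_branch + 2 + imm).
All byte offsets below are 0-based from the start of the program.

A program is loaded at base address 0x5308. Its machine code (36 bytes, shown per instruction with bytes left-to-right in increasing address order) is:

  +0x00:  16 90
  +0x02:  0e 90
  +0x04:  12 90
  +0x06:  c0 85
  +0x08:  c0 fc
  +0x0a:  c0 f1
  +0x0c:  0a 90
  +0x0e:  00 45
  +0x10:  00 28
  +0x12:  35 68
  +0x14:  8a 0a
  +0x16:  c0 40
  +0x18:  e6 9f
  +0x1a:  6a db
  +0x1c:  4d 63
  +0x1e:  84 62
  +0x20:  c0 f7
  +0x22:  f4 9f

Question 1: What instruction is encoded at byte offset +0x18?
bz #-26

[18] e6 9f → 0x9fe6
  top 4b → 0x9 → bz [J]
  imm@[11:0]=0xfe6 (s12→-26) ⇒ #-26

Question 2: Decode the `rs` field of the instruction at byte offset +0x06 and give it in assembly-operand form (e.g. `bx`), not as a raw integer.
sp

+0x06: c0 85 ⇒ word 0x85c0 (little)
  top 4b → 0x8 → bor [RR]
  rd: (w>>9)&0x7=0x2 → cx
  rs: (w>>6)&0x7=0x7 → sp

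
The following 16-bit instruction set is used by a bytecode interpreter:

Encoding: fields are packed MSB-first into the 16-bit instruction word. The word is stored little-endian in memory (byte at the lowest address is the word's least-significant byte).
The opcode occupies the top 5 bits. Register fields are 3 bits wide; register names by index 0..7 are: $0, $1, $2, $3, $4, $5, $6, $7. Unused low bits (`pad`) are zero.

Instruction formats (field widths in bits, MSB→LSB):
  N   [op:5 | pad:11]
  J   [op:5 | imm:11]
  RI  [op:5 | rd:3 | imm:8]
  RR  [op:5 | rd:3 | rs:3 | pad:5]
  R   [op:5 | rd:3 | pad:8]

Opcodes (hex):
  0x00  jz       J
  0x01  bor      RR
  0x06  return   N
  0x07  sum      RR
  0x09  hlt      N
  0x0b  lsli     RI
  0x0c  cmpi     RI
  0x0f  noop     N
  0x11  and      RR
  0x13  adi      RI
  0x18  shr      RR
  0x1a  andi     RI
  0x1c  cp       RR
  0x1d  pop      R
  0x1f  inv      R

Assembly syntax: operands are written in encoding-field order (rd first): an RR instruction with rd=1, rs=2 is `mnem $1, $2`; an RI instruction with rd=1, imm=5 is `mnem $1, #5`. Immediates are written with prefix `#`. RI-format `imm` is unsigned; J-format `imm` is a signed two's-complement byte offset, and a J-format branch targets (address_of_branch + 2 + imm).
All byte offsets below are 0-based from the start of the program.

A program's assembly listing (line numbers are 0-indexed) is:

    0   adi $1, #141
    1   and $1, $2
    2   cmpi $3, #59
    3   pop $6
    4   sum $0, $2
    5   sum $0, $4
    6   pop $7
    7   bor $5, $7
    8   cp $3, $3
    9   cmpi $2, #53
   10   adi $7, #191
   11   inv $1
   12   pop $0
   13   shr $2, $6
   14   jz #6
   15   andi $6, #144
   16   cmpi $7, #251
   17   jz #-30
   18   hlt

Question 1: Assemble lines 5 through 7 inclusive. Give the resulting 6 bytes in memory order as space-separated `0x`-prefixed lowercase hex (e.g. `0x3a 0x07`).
0x80 0x38 0x00 0xef 0xe0 0x0d

5. sum fields op=0x7:5|rd=0:3|rs=4:3|pad=0:5 → word 3880h → 80 38
6. pop fields op=0x1d:5|rd=7:3|pad=0:8 → word ef00h → 00 ef
7. bor fields op=0x1:5|rd=5:3|rs=7:3|pad=0:5 → word 0de0h → e0 0d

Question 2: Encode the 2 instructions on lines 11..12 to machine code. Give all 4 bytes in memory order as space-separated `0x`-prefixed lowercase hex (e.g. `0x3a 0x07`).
line 11 (inv): pack op=0x1f:5|rd=1:3|pad=0:8 = 0xf900; little→ 00 f9
line 12 (pop): pack op=0x1d:5|rd=0:3|pad=0:8 = 0xe800; little→ 00 e8

0x00 0xf9 0x00 0xe8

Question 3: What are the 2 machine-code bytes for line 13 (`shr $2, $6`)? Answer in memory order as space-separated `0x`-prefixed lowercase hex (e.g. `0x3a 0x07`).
line 13 (shr): pack op=0x18:5|rd=2:3|rs=6:3|pad=0:5 = 0xc2c0; little→ c0 c2

0xc0 0xc2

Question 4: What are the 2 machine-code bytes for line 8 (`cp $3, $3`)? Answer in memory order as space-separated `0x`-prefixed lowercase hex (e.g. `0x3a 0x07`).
L8: cp op=0x1c:5|rd=3:3|rs=3:3|pad=0:5 ⇒ 0xe360 ⇒ little 60 e3

0x60 0xe3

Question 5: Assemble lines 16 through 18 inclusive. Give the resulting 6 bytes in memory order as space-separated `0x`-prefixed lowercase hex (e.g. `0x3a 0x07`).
0xfb 0x67 0xe2 0x07 0x00 0x48

16. cmpi fields op=0xc:5|rd=7:3|imm=251:8 → word 67fbh → fb 67
17. jz fields op=0x0:5|imm=-30:11 → word 07e2h → e2 07
18. hlt fields op=0x9:5|pad=0:11 → word 4800h → 00 48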